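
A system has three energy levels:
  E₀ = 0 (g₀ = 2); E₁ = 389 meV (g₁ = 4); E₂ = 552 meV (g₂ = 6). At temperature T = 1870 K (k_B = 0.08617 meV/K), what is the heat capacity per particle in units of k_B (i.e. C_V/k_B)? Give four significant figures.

k_BT = 0.08617 × 1870 K = 161.138 meV.
Eᵢ/kT = 0, 2.41408, 3.42564.
Z = Σ gᵢe^(−Eᵢ/kT) = 2·e^(−0) + 4·e^(−2.41408) + 6·e^(−3.42564) = 2.00000 + 0.357798 + 0.195171 = 2.55297.
⟨E⟩ = 96.7179 meV, ⟨E²⟩ = 44501.8 meV².
C_V/k_B = (⟨E²⟩ − ⟨E⟩²)/(kT)² = (44501.8 − 9354.35)/25965.5 = 1.354.

1.354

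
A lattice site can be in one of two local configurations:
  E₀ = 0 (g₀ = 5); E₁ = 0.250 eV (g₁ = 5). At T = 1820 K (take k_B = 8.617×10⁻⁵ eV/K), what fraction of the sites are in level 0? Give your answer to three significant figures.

0.831

k_BT = 8.617×10⁻⁵ × 1820 K = 0.15683 eV.
Eᵢ/kT = 0, 1.5941.
Z = Σ gᵢe^(−Eᵢ/kT) = 5·e^(−0) + 5·e^(−1.5941) = 5.0000 + 1.0155 = 6.0155.
P₀ = g₀ e^(−E₀/kT) / Z = 5.0000/6.0155 = 0.831.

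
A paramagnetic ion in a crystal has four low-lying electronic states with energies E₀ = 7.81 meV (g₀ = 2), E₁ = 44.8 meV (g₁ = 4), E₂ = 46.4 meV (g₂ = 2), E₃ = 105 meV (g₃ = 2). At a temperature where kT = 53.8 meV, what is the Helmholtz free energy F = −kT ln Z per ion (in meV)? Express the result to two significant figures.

Eᵢ/kT = 0.1452, 0.8327, 0.8625, 1.952.
Z = Σ gᵢe^(−Eᵢ/kT) = 2·e^(−0.1452) + 4·e^(−0.8327) + 2·e^(−0.8625) + 2·e^(−1.952) = 1.730 + 1.739 + 0.8442 + 0.2840 = 4.597.
F = −kT ln Z = −53.8 × ln(4.597) = −53.8 × 1.525 = -82 meV.

-82 meV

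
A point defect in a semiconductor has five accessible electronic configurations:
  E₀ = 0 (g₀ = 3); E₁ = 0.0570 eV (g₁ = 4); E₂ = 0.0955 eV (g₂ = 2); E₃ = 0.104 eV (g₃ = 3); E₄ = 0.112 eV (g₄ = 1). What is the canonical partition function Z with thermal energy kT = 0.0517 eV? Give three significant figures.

Eᵢ/kT = 0, 1.1025, 1.8472, 2.0116, 2.1663.
Z = Σ gᵢe^(−Eᵢ/kT) = 3·e^(−0) + 4·e^(−1.1025) + 2·e^(−1.8472) + 3·e^(−2.0116) + 1·e^(−2.1663) = 3.0000 + 1.3282 + 0.31536 + 0.40132 + 0.11460 = 5.1595.

Z = 5.16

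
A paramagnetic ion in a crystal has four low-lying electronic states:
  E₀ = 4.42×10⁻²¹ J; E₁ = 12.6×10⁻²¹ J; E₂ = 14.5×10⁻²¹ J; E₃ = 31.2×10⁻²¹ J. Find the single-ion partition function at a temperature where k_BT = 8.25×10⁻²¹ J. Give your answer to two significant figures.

Z = 1.0

Eᵢ/kT = 0.5358, 1.527, 1.758, 3.782.
Z = Σ e^(−Eᵢ/kT) = e^(−0.5358) + e^(−1.527) + e^(−1.758) + e^(−3.782) = 0.5852 + 0.2172 + 0.1724 + 0.02278 = 0.9976.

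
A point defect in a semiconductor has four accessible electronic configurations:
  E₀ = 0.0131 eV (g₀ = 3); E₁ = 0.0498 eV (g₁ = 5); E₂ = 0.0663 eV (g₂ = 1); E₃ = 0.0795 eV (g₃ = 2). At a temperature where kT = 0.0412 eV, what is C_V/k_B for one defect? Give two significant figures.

Eᵢ/kT = 0.3180, 1.209, 1.609, 1.930.
Z = Σ gᵢe^(−Eᵢ/kT) = 3·e^(−0.3180) + 5·e^(−1.209) + 1·e^(−1.609) + 2·e^(−1.930) = 2.183 + 1.492 + 0.2001 + 0.2903 = 4.165.
⟨E⟩ = 0.03343 eV, ⟨E²⟩ = 0.001630 eV².
C_V/k_B = (⟨E²⟩ − ⟨E⟩²)/(kT)² = (0.001630 − 0.001118)/0.001697 = 0.30.

0.30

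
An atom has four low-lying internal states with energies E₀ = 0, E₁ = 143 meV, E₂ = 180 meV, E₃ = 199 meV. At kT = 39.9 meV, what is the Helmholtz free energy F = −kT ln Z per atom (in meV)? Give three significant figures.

-1.78 meV

Eᵢ/kT = 0, 3.5840, 4.5113, 4.9875.
Z = Σ e^(−Eᵢ/kT) = e^(−0) + e^(−3.5840) + e^(−4.5113) + e^(−4.9875) = 1.0000 + 0.027764 + 0.010984 + 0.0068227 = 1.0456.
F = −kT ln Z = −39.9 × ln(1.0456) = −39.9 × 0.044591 = -1.78 meV.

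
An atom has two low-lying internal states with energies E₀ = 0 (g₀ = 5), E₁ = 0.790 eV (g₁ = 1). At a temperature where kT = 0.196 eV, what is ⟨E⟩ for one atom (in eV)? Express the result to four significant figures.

Eᵢ/kT = 0, 4.03061.
Z = Σ gᵢe^(−Eᵢ/kT) = 5·e^(−0) + 1·e^(−4.03061) = 5.00000 + 0.0177635 = 5.01776.
⟨E⟩ = Σ Eᵢ gᵢe^(−Eᵢ/kT) / Z = (0·5.00000 + 0.790·0.0177635) / 5.01776 = 0.002797 eV.

0.002797 eV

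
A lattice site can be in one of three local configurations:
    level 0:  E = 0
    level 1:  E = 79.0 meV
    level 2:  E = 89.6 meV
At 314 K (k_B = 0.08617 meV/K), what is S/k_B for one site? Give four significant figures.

k_BT = 0.08617 × 314 K = 27.0574 meV.
Eᵢ/kT = 0, 2.91972, 3.31148.
Z = Σ e^(−Eᵢ/kT) = e^(−0) + e^(−2.91972) + e^(−3.31148) = 1.00000 + 0.0539488 + 0.0364622 = 1.09041.
⟨E⟩ = Σ EᵢPᵢ = 6.90471 meV.
S/k_B = ln Z + ⟨E⟩/kT = ln(1.09041) + 6.90471/27.0574 = 0.0865538 + 0.255187 = 0.3417.

0.3417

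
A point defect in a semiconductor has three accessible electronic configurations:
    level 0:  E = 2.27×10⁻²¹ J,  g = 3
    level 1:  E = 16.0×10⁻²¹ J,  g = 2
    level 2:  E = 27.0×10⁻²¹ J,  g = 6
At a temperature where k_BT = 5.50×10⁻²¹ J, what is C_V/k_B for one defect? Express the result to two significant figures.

Eᵢ/kT = 0.4127, 2.909, 4.909.
Z = Σ gᵢe^(−Eᵢ/kT) = 3·e^(−0.4127) + 2·e^(−2.909) + 6·e^(−4.909) = 1.986 + 0.1091 + 0.04428 = 2.139.
⟨E⟩ = 3.483, ⟨E²⟩ = 32.93.
C_V/k_B = (⟨E²⟩ − ⟨E⟩²)/(kT)² = (32.93 − 12.13)/30.25 = 0.69.

0.69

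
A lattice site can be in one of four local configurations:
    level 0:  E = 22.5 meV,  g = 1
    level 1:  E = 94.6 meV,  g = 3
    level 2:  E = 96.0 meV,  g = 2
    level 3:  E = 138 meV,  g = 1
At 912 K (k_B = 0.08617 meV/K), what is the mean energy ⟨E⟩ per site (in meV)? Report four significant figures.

k_BT = 0.08617 × 912 K = 78.5870 meV.
Eᵢ/kT = 0.286307, 1.20376, 1.22158, 1.75602.
Z = Σ gᵢe^(−Eᵢ/kT) = 1·e^(−0.286307) + 3·e^(−1.20376) + 2·e^(−1.22158) + 1·e^(−1.75602) = 0.751032 + 0.900192 + 0.589528 + 0.172731 = 2.41348.
⟨E⟩ = Σ Eᵢ gᵢe^(−Eᵢ/kT) / Z = (22.5·0.751032 + 94.6·0.900192 + 96.0·0.589528 + 138·0.172731) / 2.41348 = 75.61 meV.

75.61 meV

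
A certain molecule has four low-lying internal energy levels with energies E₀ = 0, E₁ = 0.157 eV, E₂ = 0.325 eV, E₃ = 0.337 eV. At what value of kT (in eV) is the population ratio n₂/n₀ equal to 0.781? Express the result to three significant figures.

1.31 eV

n₂/n₀ = exp[−(E₂−E₀)/kT] = 0.781.
⇒ (E₂−E₀)/kT = ln(1/0.781) = ln(1.2804) = 0.24717.
kT = 0.325 eV / 0.24717 = 1.31 eV.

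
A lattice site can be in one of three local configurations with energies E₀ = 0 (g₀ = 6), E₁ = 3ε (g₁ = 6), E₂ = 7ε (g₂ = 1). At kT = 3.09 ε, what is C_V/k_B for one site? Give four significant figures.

Eᵢ/kT = 0, 0.970874, 2.26537.
Z = Σ gᵢe^(−Eᵢ/kT) = 6·e^(−0) + 6·e^(−0.970874) + 1·e^(−2.26537) = 6.00000 + 2.27251 + 0.103792 = 8.37630.
⟨E⟩ = 0.900645 ε, ⟨E²⟩ = 3.04889 ε².
C_V/k_B = (⟨E²⟩ − ⟨E⟩²)/(kT)² = (3.04889 − 0.811161)/9.54810 = 0.2344.

0.2344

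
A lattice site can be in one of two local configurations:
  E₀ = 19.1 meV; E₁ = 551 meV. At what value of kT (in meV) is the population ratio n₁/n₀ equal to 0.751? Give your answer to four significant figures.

1858 meV

n₁/n₀ = exp[−(E₁−E₀)/kT] = 0.751.
⇒ (E₁−E₀)/kT = ln(1/0.751) = ln(1.33156) = 0.286351.
kT = 531.9 meV / 0.286351 = 1858 meV.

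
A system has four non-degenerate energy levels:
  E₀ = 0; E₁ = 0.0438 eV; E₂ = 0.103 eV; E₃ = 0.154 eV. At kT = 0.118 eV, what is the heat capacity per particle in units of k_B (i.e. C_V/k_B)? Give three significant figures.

0.200

Eᵢ/kT = 0, 0.37119, 0.87288, 1.3051.
Z = Σ e^(−Eᵢ/kT) = e^(−0) + e^(−0.37119) + e^(−0.87288) + e^(−1.3051) = 1.0000 + 0.68991 + 0.41775 + 0.27115 = 2.3788.
⟨E⟩ = 0.048345 eV, ⟨E²⟩ = 0.0051228 eV².
C_V/k_B = (⟨E²⟩ − ⟨E⟩²)/(kT)² = (0.0051228 − 0.0023372)/0.013924 = 0.200.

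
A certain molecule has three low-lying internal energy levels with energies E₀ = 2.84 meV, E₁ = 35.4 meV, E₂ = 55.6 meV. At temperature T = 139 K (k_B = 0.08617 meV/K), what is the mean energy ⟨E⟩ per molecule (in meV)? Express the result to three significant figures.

k_BT = 0.08617 × 139 K = 11.978 meV.
Eᵢ/kT = 0.23710, 2.9554, 4.6418.
Z = Σ e^(−Eᵢ/kT) = e^(−0.23710) + e^(−2.9554) + e^(−4.6418) = 0.78891 + 0.052058 + 0.0096403 = 0.85061.
⟨E⟩ = Σ Eᵢ e^(−Eᵢ/kT) / Z = (2.84·0.78891 + 35.4·0.052058 + 55.6·0.0096403) / 0.85061 = 5.43 meV.

5.43 meV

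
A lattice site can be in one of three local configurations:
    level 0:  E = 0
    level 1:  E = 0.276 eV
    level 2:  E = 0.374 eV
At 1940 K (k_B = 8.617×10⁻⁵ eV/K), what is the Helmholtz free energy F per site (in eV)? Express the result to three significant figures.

k_BT = 8.617×10⁻⁵ × 1940 K = 0.16717 eV.
Eᵢ/kT = 0, 1.6510, 2.2372.
Z = Σ e^(−Eᵢ/kT) = e^(−0) + e^(−1.6510) + e^(−2.2372) = 1.0000 + 0.19186 + 0.10676 = 1.2986.
F = −kT ln Z = −0.16717 × ln(1.2986) = −0.16717 × 0.26129 = -0.0437 eV.

-0.0437 eV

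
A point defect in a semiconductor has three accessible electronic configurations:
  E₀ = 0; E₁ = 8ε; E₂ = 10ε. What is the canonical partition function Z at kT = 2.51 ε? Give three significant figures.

Z = 1.06

Eᵢ/kT = 0, 3.1873, 3.9841.
Z = Σ e^(−Eᵢ/kT) = e^(−0) + e^(−3.1873) + e^(−3.9841) = 1.0000 + 0.041283 + 0.018609 = 1.0599.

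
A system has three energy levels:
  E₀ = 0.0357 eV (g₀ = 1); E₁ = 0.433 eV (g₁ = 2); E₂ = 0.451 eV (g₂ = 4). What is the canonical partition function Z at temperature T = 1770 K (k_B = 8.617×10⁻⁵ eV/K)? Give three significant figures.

k_BT = 8.617×10⁻⁵ × 1770 K = 0.15252 eV.
Eᵢ/kT = 0.23407, 2.8390, 2.9570.
Z = Σ gᵢe^(−Eᵢ/kT) = 1·e^(−0.23407) + 2·e^(−2.8390) + 4·e^(−2.9570) = 0.79131 + 0.11697 + 0.20790 = 1.1162.

Z = 1.12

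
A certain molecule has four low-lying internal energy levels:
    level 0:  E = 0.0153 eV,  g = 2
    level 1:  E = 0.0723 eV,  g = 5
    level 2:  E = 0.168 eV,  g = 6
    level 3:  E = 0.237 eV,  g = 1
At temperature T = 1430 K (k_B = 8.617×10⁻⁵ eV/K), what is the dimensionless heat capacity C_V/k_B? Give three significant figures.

0.243

k_BT = 8.617×10⁻⁵ × 1430 K = 0.12322 eV.
Eᵢ/kT = 0.12417, 0.58676, 1.3634, 1.9234.
Z = Σ gᵢe^(−Eᵢ/kT) = 2·e^(−0.12417) + 5·e^(−0.58676) + 6·e^(−1.3634) + 1·e^(−1.9234) = 1.7665 + 2.7806 + 1.5347 + 0.14611 = 6.2279.
⟨E⟩ = 0.083579 eV, ⟨E²⟩ = 0.010673 eV².
C_V/k_B = (⟨E²⟩ − ⟨E⟩²)/(kT)² = (0.010673 − 0.0069854)/0.015183 = 0.243.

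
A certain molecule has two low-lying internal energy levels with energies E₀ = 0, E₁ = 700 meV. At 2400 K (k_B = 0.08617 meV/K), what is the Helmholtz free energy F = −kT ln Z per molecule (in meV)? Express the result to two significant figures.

k_BT = 0.08617 × 2400 K = 206.8 meV.
Eᵢ/kT = 0, 3.385.
Z = Σ e^(−Eᵢ/kT) = e^(−0) + e^(−3.385) = 1.000 + 0.03388 = 1.034.
F = −kT ln Z = −206.8 × ln(1.034) = −206.8 × 0.03343 = -6.9 meV.

-6.9 meV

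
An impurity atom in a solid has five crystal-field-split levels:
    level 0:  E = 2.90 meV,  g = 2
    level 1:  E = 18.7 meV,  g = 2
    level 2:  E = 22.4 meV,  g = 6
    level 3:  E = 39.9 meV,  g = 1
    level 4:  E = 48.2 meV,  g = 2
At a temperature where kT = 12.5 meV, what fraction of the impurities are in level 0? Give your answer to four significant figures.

Eᵢ/kT = 0.232000, 1.49600, 1.79200, 3.19200, 3.85600.
Z = Σ gᵢe^(−Eᵢ/kT) = 2·e^(−0.232000) + 2·e^(−1.49600) + 6·e^(−1.79200) + 1·e^(−3.19200) + 2·e^(−3.85600) = 1.58589 + 0.448049 + 0.999759 + 0.0410896 + 0.0423049 = 3.11709.
P₀ = g₀ e^(−E₀/kT) / Z = 1.58589/3.11709 = 0.5088.

0.5088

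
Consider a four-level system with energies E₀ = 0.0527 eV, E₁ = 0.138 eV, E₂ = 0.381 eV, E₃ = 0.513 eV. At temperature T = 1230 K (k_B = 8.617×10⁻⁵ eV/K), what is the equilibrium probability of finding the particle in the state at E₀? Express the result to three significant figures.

k_BT = 8.617×10⁻⁵ × 1230 K = 0.10599 eV.
Eᵢ/kT = 0.49722, 1.3020, 3.5947, 4.8401.
Z = Σ e^(−Eᵢ/kT) = e^(−0.49722) + e^(−1.3020) + e^(−3.5947) + e^(−4.8401) = 0.60822 + 0.27199 + 0.027469 + 0.0079063 = 0.91559.
P₀ = e^(−E₀/kT) / Z = 0.60822/0.91559 = 0.664.

0.664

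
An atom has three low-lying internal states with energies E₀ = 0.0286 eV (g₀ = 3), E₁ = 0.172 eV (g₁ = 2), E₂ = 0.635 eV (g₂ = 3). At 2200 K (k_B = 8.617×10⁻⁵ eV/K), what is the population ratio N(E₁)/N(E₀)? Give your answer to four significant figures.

0.3129

k_BT = 8.617×10⁻⁵ × 2200 K = 0.189574 eV.
n₁/n₀ = (g₁/g₀) exp[−(E₁−E₀)/kT] = (2/3) × exp(−(0.1434 eV)/(0.189574 eV)) = (2/3) × exp(-0.756433) = 0.3129.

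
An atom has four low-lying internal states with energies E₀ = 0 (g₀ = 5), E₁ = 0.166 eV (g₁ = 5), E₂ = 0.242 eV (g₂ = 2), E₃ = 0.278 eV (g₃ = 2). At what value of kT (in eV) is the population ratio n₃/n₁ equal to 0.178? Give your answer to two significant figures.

0.14 eV

n₃/n₁ = (g₃/g₁) exp[−(E₃−E₁)/kT] = 0.178.
⇒ (E₃−E₁)/kT = ln((2/5)/0.178) = ln(2.247) = 0.8096.
kT = 0.112 eV / 0.8096 = 0.14 eV.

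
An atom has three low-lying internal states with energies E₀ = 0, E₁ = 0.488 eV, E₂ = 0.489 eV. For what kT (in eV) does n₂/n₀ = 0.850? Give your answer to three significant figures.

3.01 eV

n₂/n₀ = exp[−(E₂−E₀)/kT] = 0.850.
⇒ (E₂−E₀)/kT = ln(1/0.850) = ln(1.1765) = 0.16254.
kT = 0.489 eV / 0.16254 = 3.01 eV.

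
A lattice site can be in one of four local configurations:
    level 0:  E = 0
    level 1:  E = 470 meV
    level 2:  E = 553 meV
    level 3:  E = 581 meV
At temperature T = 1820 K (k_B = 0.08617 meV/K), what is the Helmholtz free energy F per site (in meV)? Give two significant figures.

-16 meV

k_BT = 0.08617 × 1820 K = 156.8 meV.
Eᵢ/kT = 0, 2.997, 3.527, 3.705.
Z = Σ e^(−Eᵢ/kT) = e^(−0) + e^(−2.997) + e^(−3.527) + e^(−3.705) = 1.000 + 0.04994 + 0.02939 + 0.02460 = 1.104.
F = −kT ln Z = −156.8 × ln(1.104) = −156.8 × 0.09894 = -16 meV.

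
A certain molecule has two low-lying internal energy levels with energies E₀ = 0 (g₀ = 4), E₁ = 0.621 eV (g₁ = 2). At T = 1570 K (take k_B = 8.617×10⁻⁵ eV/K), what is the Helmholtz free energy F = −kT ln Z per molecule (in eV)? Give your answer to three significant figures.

-0.188 eV

k_BT = 8.617×10⁻⁵ × 1570 K = 0.13529 eV.
Eᵢ/kT = 0, 4.5901.
Z = Σ gᵢe^(−Eᵢ/kT) = 4·e^(−0) + 2·e^(−4.5901) = 4.0000 + 0.020304 = 4.0203.
F = −kT ln Z = −0.13529 × ln(4.0203) = −0.13529 × 1.3914 = -0.188 eV.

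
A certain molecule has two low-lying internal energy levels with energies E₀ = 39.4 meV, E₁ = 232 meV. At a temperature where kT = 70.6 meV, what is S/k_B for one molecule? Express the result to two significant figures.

Eᵢ/kT = 0.5581, 3.286.
Z = Σ e^(−Eᵢ/kT) = e^(−0.5581) + e^(−3.286) = 0.5723 + 0.03740 = 0.6097.
⟨E⟩ = Σ EᵢPᵢ = 51.21 meV.
S/k_B = ln Z + ⟨E⟩/kT = ln(0.6097) + 51.21/70.6 = -0.4948 + 0.7254 = 0.23.

0.23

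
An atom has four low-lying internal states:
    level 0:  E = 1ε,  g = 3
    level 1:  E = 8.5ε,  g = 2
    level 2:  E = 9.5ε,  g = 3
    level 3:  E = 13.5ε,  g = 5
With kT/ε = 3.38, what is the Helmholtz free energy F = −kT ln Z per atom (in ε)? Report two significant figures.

Eᵢ/kT = 0.2959, 2.515, 2.811, 3.994.
Z = Σ gᵢe^(−Eᵢ/kT) = 3·e^(−0.2959) + 2·e^(−2.515) + 3·e^(−2.811) + 5·e^(−3.994) = 2.232 + 0.1617 + 0.1804 + 0.09213 = 2.666.
F = −kT ln Z = −3.38 × ln(2.666) = −3.38 × 0.9806 = -3.3 ε.

-3.3 ε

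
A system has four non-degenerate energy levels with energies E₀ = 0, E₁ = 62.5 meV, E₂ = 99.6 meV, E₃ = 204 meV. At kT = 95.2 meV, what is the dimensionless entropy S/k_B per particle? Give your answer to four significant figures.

1.170

Eᵢ/kT = 0, 0.656513, 1.04622, 2.14286.
Z = Σ e^(−Eᵢ/kT) = e^(−0) + e^(−0.656513) + e^(−1.04622) + e^(−2.14286) = 1.00000 + 0.518657 + 0.351263 + 0.117319 = 1.98724.
⟨E⟩ = Σ EᵢPᵢ = 45.9607 meV.
S/k_B = ln Z + ⟨E⟩/kT = ln(1.98724) + 45.9607/95.2 = 0.686747 + 0.482780 = 1.170.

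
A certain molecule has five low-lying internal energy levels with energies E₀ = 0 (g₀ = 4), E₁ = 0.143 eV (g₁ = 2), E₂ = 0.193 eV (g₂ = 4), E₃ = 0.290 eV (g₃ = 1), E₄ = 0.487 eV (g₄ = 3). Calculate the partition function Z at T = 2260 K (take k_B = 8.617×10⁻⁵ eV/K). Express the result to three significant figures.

k_BT = 8.617×10⁻⁵ × 2260 K = 0.19474 eV.
Eᵢ/kT = 0, 0.73431, 0.99107, 1.4892, 2.5008.
Z = Σ gᵢe^(−Eᵢ/kT) = 4·e^(−0) + 2·e^(−0.73431) + 4·e^(−0.99107) + 1·e^(−1.4892) + 3·e^(−2.5008) = 4.0000 + 0.95967 + 1.4847 + 0.22555 + 0.24606 = 6.9160.

Z = 6.92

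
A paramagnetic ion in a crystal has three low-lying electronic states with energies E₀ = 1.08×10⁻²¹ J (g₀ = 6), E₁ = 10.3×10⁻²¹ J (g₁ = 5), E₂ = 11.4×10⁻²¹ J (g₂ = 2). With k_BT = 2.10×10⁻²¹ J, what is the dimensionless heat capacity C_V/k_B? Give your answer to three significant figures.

Eᵢ/kT = 0.51429, 4.9048, 5.4286.
Z = Σ gᵢe^(−Eᵢ/kT) = 6·e^(−0.51429) + 5·e^(−4.9048) + 2·e^(−5.4286) = 3.5875 + 0.037055 + 0.0087785 = 3.6333.
⟨E⟩ = 1.1990, ⟨E²⟩ = 2.5477.
C_V/k_B = (⟨E²⟩ − ⟨E⟩²)/(kT)² = (2.5477 − 1.4376)/4.4100 = 0.252.

0.252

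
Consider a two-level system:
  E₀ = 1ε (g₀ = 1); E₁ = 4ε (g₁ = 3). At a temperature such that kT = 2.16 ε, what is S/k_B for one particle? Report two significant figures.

Eᵢ/kT = 0.4630, 1.852.
Z = Σ gᵢe^(−Eᵢ/kT) = 1·e^(−0.4630) + 3·e^(−1.852) = 0.6294 + 0.4708 = 1.100.
⟨E⟩ = Σ EᵢPᵢ = 2.284 ε.
S/k_B = ln Z + ⟨E⟩/kT = ln(1.100) + 2.284/2.16 = 0.09531 + 1.057 = 1.2.

1.2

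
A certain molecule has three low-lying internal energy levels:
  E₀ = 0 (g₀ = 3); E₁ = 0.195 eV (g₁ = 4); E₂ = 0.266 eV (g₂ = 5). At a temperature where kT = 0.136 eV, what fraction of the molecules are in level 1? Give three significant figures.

Eᵢ/kT = 0, 1.4338, 1.9559.
Z = Σ gᵢe^(−Eᵢ/kT) = 3·e^(−0) + 4·e^(−1.4338) + 5·e^(−1.9559) = 3.0000 + 0.95361 + 0.70719 = 4.6608.
P₁ = g₁ e^(−E₁/kT) / Z = 0.95361/4.6608 = 0.205.

0.205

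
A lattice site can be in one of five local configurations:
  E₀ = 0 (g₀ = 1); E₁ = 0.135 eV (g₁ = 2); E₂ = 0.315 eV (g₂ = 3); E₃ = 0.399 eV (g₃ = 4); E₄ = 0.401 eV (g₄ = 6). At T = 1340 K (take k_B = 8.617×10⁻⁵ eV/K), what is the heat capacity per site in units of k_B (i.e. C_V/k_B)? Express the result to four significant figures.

1.635

k_BT = 8.617×10⁻⁵ × 1340 K = 0.115468 eV.
Eᵢ/kT = 0, 1.16916, 2.72803, 3.45550, 3.47282.
Z = Σ gᵢe^(−Eᵢ/kT) = 1·e^(−0) + 2·e^(−1.16916) + 3·e^(−2.72803) + 4·e^(−3.45550) + 6·e^(−3.47282) = 1.00000 + 0.621256 + 0.196044 + 0.126286 + 0.186176 = 2.12976.
⟨E⟩ = 0.127089 eV, ⟨E²⟩ = 0.0379465 eV².
C_V/k_B = (⟨E²⟩ − ⟨E⟩²)/(kT)² = (0.0379465 − 0.0161516)/0.0133329 = 1.635.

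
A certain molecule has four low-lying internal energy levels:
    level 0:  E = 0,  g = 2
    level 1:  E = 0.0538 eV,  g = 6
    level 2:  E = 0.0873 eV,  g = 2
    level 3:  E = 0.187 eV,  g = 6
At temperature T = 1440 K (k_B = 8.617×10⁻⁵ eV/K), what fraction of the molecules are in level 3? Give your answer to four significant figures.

0.1620

k_BT = 8.617×10⁻⁵ × 1440 K = 0.124085 eV.
Eᵢ/kT = 0, 0.433574, 0.703550, 1.50703.
Z = Σ gᵢe^(−Eᵢ/kT) = 2·e^(−0) + 6·e^(−0.433574) + 2·e^(−0.703550) + 6·e^(−1.50703) = 2.00000 + 3.88913 + 0.989651 + 1.32940 = 8.20818.
P₃ = g₃ e^(−E₃/kT) / Z = 1.32940/8.20818 = 0.1620.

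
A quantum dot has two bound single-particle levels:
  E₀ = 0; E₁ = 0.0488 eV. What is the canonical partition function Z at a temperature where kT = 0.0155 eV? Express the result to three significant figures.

Z = 1.04

Eᵢ/kT = 0, 3.1484.
Z = Σ e^(−Eᵢ/kT) = e^(−0) + e^(−3.1484) = 1.0000 + 0.042921 = 1.0429.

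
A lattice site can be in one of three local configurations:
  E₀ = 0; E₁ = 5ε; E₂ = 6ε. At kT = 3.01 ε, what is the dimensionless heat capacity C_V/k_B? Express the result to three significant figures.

Eᵢ/kT = 0, 1.6611, 1.9934.
Z = Σ e^(−Eᵢ/kT) = e^(−0) + e^(−1.6611) + e^(−1.9934) = 1.0000 + 0.18993 + 0.13623 = 1.3262.
⟨E⟩ = 1.3324 ε, ⟨E²⟩ = 7.2783 ε².
C_V/k_B = (⟨E²⟩ − ⟨E⟩²)/(kT)² = (7.2783 − 1.7753)/9.0601 = 0.607.

0.607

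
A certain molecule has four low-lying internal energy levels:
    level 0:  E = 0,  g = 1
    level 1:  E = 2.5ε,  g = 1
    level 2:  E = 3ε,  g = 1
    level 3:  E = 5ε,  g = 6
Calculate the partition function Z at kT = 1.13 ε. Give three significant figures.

Eᵢ/kT = 0, 2.2124, 2.6549, 4.4248.
Z = Σ gᵢe^(−Eᵢ/kT) = 1·e^(−0) + 1·e^(−2.2124) + 1·e^(−2.6549) + 6·e^(−4.4248) = 1.0000 + 0.10944 + 0.070306 + 0.071860 = 1.2516.

Z = 1.25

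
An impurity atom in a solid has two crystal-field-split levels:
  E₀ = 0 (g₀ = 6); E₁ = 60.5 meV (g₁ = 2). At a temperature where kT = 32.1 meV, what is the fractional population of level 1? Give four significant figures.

Eᵢ/kT = 0, 1.88474.
Z = Σ gᵢe^(−Eᵢ/kT) = 6·e^(−0) + 2·e^(−1.88474) = 6.00000 + 0.303737 = 6.30374.
P₁ = g₁ e^(−E₁/kT) / Z = 0.303737/6.30374 = 0.04818.

0.04818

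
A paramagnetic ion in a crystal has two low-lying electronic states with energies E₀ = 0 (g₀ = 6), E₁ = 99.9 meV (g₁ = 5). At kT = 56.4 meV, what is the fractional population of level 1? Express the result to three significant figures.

0.124

Eᵢ/kT = 0, 1.7713.
Z = Σ gᵢe^(−Eᵢ/kT) = 6·e^(−0) + 5·e^(−1.7713) = 6.0000 + 0.85056 = 6.8506.
P₁ = g₁ e^(−E₁/kT) / Z = 0.85056/6.8506 = 0.124.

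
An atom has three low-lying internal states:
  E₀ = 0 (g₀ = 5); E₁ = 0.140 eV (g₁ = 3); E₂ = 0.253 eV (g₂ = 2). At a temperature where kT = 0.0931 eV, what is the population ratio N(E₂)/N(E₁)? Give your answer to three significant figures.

0.198

n₂/n₁ = (g₂/g₁) exp[−(E₂−E₁)/kT] = (2/3) × exp(−(0.113 eV)/(0.0931 eV)) = (2/3) × exp(-1.2137) = 0.198.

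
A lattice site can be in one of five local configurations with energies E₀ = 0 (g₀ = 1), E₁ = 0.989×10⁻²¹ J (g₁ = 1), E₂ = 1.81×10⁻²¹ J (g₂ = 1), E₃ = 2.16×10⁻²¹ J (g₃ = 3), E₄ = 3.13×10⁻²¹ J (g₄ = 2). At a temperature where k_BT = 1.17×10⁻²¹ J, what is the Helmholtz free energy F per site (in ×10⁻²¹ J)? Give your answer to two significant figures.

Eᵢ/kT = 0, 0.8453, 1.547, 1.846, 2.675.
Z = Σ gᵢe^(−Eᵢ/kT) = 1·e^(−0) + 1·e^(−0.8453) + 1·e^(−1.547) + 3·e^(−1.846) + 2·e^(−2.675) = 1.000 + 0.4294 + 0.2129 + 0.4736 + 0.1378 = 2.254.
F = −kT ln Z = −1.17 × ln(2.254) = −1.17 × 0.8127 = -0.95 ×10⁻²¹ J.

-0.95 ×10⁻²¹ J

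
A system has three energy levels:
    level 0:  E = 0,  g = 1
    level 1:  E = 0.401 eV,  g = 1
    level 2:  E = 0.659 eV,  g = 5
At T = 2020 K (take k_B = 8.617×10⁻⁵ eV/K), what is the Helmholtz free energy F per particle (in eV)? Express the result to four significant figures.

-0.03366 eV

k_BT = 8.617×10⁻⁵ × 2020 K = 0.174063 eV.
Eᵢ/kT = 0, 2.30376, 3.78599.
Z = Σ gᵢe^(−Eᵢ/kT) = 1·e^(−0) + 1·e^(−2.30376) + 5·e^(−3.78599) = 1.00000 + 0.0998826 + 0.113432 = 1.21331.
F = −kT ln Z = −0.174063 × ln(1.21331) = −0.174063 × 0.193352 = -0.03366 eV.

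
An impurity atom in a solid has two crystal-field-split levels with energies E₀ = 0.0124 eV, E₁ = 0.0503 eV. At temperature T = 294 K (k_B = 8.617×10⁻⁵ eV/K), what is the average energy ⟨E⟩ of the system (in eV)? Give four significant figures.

0.01934 eV

k_BT = 8.617×10⁻⁵ × 294 K = 0.0253340 eV.
Eᵢ/kT = 0.489461, 1.98547.
Z = Σ e^(−Eᵢ/kT) = e^(−0.489461) + e^(−1.98547) = 0.612957 + 0.137316 = 0.750273.
⟨E⟩ = Σ Eᵢ e^(−Eᵢ/kT) / Z = (0.0124·0.612957 + 0.0503·0.137316) / 0.750273 = 0.01934 eV.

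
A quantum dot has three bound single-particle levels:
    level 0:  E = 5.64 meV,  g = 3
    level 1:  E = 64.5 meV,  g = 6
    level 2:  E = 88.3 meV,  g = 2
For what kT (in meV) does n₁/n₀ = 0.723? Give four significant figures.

n₁/n₀ = (g₁/g₀) exp[−(E₁−E₀)/kT] = 0.723.
⇒ (E₁−E₀)/kT = ln((6/3)/0.723) = ln(2.76625) = 1.01749.
kT = 58.86 meV / 1.01749 = 57.85 meV.

57.85 meV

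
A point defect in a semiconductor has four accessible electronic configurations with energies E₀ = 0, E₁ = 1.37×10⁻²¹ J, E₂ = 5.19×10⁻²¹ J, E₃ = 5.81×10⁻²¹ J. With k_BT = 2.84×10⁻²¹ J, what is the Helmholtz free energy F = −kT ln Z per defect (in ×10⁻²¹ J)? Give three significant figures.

Eᵢ/kT = 0, 0.48239, 1.8275, 2.0458.
Z = Σ e^(−Eᵢ/kT) = e^(−0) + e^(−0.48239) + e^(−1.8275) + e^(−2.0458) = 1.0000 + 0.61731 + 0.16082 + 0.12928 = 1.9074.
F = −kT ln Z = −2.84 × ln(1.9074) = −2.84 × 0.64574 = -1.83 ×10⁻²¹ J.

-1.83 ×10⁻²¹ J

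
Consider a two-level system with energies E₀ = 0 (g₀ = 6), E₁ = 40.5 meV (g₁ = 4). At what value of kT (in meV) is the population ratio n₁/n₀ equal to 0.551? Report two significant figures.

n₁/n₀ = (g₁/g₀) exp[−(E₁−E₀)/kT] = 0.551.
⇒ (E₁−E₀)/kT = ln((4/6)/0.551) = ln(1.210) = 0.1906.
kT = 40.5 meV / 0.1906 = 210 meV.

210 meV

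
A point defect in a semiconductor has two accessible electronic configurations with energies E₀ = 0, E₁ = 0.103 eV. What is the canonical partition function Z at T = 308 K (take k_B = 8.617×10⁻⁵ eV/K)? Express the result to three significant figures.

k_BT = 8.617×10⁻⁵ × 308 K = 0.026540 eV.
Eᵢ/kT = 0, 3.8809.
Z = Σ e^(−Eᵢ/kT) = e^(−0) + e^(−3.8809) = 1.0000 + 0.020632 = 1.0206.

Z = 1.02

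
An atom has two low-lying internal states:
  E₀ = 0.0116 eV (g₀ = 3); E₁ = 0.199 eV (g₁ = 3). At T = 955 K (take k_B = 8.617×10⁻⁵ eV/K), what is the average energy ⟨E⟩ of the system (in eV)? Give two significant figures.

0.029 eV

k_BT = 8.617×10⁻⁵ × 955 K = 0.08229 eV.
Eᵢ/kT = 0.1410, 2.418.
Z = Σ gᵢe^(−Eᵢ/kT) = 3·e^(−0.1410) + 3·e^(−2.418) = 2.605 + 0.2673 = 2.872.
⟨E⟩ = Σ Eᵢ gᵢe^(−Eᵢ/kT) / Z = (0.0116·2.605 + 0.199·0.2673) / 2.872 = 0.029 eV.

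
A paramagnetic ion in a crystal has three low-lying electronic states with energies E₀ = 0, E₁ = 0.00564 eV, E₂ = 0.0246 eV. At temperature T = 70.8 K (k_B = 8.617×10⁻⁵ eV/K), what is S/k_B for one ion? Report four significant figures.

0.6566

k_BT = 8.617×10⁻⁵ × 70.8 K = 0.00610084 eV.
Eᵢ/kT = 0, 0.924463, 4.03223.
Z = Σ e^(−Eᵢ/kT) = e^(−0) + e^(−0.924463) + e^(−4.03223) = 1.00000 + 0.396744 + 0.0177347 = 1.41448.
⟨E⟩ = Σ EᵢPᵢ = 0.00189038 eV.
S/k_B = ln Z + ⟨E⟩/kT = ln(1.41448) + 0.00189038/0.00610084 = 0.346762 + 0.309856 = 0.6566.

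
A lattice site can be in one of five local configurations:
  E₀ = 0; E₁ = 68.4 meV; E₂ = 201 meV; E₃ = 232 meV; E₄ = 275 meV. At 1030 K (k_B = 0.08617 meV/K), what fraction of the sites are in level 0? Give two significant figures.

k_BT = 0.08617 × 1030 K = 88.76 meV.
Eᵢ/kT = 0, 0.7706, 2.265, 2.614, 3.098.
Z = Σ e^(−Eᵢ/kT) = e^(−0) + e^(−0.7706) + e^(−2.265) + e^(−2.614) + e^(−3.098) = 1.000 + 0.4627 + 0.1038 + 0.07324 + 0.04514 = 1.685.
P₀ = e^(−E₀/kT) / Z = 1.000/1.685 = 0.59.

0.59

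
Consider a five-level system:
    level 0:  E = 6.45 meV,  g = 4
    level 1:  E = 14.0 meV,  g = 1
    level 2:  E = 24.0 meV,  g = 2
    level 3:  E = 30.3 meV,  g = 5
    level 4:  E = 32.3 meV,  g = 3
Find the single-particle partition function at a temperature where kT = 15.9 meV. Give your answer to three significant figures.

Eᵢ/kT = 0.40566, 0.88050, 1.5094, 1.9057, 2.0314.
Z = Σ gᵢe^(−Eᵢ/kT) = 4·e^(−0.40566) + 1·e^(−0.88050) + 2·e^(−1.5094) + 5·e^(−1.9057) + 3·e^(−2.0314) = 2.6661 + 0.41458 + 0.44209 + 0.74359 + 0.39346 = 4.6598.

Z = 4.66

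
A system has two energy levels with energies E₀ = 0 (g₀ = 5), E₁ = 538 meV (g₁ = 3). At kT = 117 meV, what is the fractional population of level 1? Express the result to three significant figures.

Eᵢ/kT = 0, 4.5983.
Z = Σ gᵢe^(−Eᵢ/kT) = 5·e^(−0) + 3·e^(−4.5983) = 5.0000 + 0.030207 = 5.0302.
P₁ = g₁ e^(−E₁/kT) / Z = 0.030207/5.0302 = 0.00601.

0.00601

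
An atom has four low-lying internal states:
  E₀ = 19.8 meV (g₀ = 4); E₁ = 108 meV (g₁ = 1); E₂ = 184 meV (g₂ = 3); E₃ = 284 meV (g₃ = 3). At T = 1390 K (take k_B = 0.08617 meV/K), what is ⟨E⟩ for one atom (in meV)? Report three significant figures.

65.5 meV

k_BT = 0.08617 × 1390 K = 119.78 meV.
Eᵢ/kT = 0.16530, 0.90165, 1.5361, 2.3710.
Z = Σ gᵢe^(−Eᵢ/kT) = 4·e^(−0.16530) + 1·e^(−0.90165) + 3·e^(−1.5361) + 3·e^(−2.3710) = 3.3906 + 0.40590 + 0.64566 + 0.28016 = 4.7223.
⟨E⟩ = Σ Eᵢ gᵢe^(−Eᵢ/kT) / Z = (19.8·3.3906 + 108·0.40590 + 184·0.64566 + 284·0.28016) / 4.7223 = 65.5 meV.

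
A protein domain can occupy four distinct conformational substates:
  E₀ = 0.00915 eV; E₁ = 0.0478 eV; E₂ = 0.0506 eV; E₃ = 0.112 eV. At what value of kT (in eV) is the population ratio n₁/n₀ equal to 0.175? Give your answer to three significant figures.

0.0222 eV

n₁/n₀ = exp[−(E₁−E₀)/kT] = 0.175.
⇒ (E₁−E₀)/kT = ln(1/0.175) = ln(5.7143) = 1.7430.
kT = 0.03865 eV / 1.7430 = 0.0222 eV.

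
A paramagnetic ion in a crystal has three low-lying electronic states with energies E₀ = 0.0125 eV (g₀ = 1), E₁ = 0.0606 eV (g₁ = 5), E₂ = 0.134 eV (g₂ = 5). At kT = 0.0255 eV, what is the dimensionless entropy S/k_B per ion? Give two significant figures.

1.5

Eᵢ/kT = 0.4902, 2.376, 5.255.
Z = Σ gᵢe^(−Eᵢ/kT) = 1·e^(−0.4902) + 5·e^(−2.376) + 5·e^(−5.255) = 0.6125 + 0.4646 + 0.02611 = 1.103.
⟨E⟩ = Σ EᵢPᵢ = 0.03564 eV.
S/k_B = ln Z + ⟨E⟩/kT = ln(1.103) + 0.03564/0.0255 = 0.09803 + 1.398 = 1.5.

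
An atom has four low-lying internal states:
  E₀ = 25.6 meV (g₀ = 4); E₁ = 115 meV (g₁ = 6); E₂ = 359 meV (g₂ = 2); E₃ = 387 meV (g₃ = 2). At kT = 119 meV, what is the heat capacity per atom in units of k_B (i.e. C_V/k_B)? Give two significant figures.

Eᵢ/kT = 0.2151, 0.9664, 3.017, 3.252.
Z = Σ gᵢe^(−Eᵢ/kT) = 4·e^(−0.2151) + 6·e^(−0.9664) + 2·e^(−3.017) + 2·e^(−3.252) = 3.226 + 2.283 + 0.09790 + 0.07739 = 5.684.
⟨E⟩ = 72.17 meV, ⟨E²⟩ = 9943 meV².
C_V/k_B = (⟨E²⟩ − ⟨E⟩²)/(kT)² = (9943 − 5209)/14160 = 0.33.

0.33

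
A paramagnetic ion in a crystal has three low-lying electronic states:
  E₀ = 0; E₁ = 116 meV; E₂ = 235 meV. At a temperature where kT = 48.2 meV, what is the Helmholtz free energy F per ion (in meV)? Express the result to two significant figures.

Eᵢ/kT = 0, 2.407, 4.876.
Z = Σ e^(−Eᵢ/kT) = e^(−0) + e^(−2.407) + e^(−4.876) = 1.000 + 0.09009 + 0.007627 = 1.098.
F = −kT ln Z = −48.2 × ln(1.098) = −48.2 × 0.09349 = -4.5 meV.

-4.5 meV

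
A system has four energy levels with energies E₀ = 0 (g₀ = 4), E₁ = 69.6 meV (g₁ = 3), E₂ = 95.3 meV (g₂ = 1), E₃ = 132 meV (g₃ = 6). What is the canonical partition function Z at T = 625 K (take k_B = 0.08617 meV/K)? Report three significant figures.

k_BT = 0.08617 × 625 K = 53.856 meV.
Eᵢ/kT = 0, 1.2923, 1.7695, 2.4510.
Z = Σ gᵢe^(−Eᵢ/kT) = 4·e^(−0) + 3·e^(−1.2923) + 1·e^(−1.7695) + 6·e^(−2.4510) = 4.0000 + 0.82392 + 0.17042 + 0.51724 = 5.5116.

Z = 5.51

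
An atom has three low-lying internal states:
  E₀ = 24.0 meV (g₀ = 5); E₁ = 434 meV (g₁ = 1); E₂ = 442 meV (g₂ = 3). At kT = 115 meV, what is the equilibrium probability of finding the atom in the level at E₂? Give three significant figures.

Eᵢ/kT = 0.20870, 3.7739, 3.8435.
Z = Σ gᵢe^(−Eᵢ/kT) = 5·e^(−0.20870) + 1·e^(−3.7739) + 3·e^(−3.8435) = 4.0582 + 0.022962 + 0.064256 = 4.1454.
P₂ = g₂ e^(−E₂/kT) / Z = 0.064256/4.1454 = 0.0155.

0.0155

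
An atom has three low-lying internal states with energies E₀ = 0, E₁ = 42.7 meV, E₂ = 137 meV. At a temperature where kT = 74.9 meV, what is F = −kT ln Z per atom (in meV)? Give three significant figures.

-40.9 meV

Eᵢ/kT = 0, 0.57009, 1.8291.
Z = Σ e^(−Eᵢ/kT) = e^(−0) + e^(−0.57009) + e^(−1.8291) = 1.0000 + 0.56547 + 0.16056 = 1.7260.
F = −kT ln Z = −74.9 × ln(1.7260) = −74.9 × 0.54581 = -40.9 meV.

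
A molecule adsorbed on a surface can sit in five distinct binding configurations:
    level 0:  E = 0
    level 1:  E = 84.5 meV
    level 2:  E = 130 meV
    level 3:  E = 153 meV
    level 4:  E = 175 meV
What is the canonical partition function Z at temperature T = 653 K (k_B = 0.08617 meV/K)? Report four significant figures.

k_BT = 0.08617 × 653 K = 56.2690 meV.
Eᵢ/kT = 0, 1.50171, 2.31033, 2.71908, 3.11006.
Z = Σ e^(−Eᵢ/kT) = e^(−0) + e^(−1.50171) + e^(−2.31033) + e^(−2.71908) + e^(−3.11006) = 1.00000 + 0.222749 + 0.0992285 + 0.0659354 + 0.0445983 = 1.43251.

Z = 1.433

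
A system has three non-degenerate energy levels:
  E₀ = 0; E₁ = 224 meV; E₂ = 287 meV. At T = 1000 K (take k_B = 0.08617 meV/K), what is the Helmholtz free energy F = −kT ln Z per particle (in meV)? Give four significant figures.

k_BT = 0.08617 × 1000 K = 86.1700 meV.
Eᵢ/kT = 0, 2.59951, 3.33063.
Z = Σ e^(−Eᵢ/kT) = e^(−0) + e^(−2.59951) + e^(−3.33063) = 1.00000 + 0.0743100 + 0.0357706 = 1.11008.
F = −kT ln Z = −86.1700 × ln(1.11008) = −86.1700 × 0.104432 = -8.999 meV.

-8.999 meV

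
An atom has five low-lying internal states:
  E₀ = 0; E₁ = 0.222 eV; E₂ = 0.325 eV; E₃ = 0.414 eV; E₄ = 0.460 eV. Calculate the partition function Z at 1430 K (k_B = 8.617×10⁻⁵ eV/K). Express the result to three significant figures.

Z = 1.30

k_BT = 8.617×10⁻⁵ × 1430 K = 0.12322 eV.
Eᵢ/kT = 0, 1.8017, 2.6376, 3.3598, 3.7332.
Z = Σ e^(−Eᵢ/kT) = e^(−0) + e^(−1.8017) + e^(−2.6376) + e^(−3.3598) + e^(−3.7332) = 1.0000 + 0.16502 + 0.071533 + 0.034742 + 0.023916 = 1.2952.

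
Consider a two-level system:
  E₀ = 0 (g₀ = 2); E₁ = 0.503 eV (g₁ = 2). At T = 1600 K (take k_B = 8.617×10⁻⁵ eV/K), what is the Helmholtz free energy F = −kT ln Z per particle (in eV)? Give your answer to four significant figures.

-0.09911 eV

k_BT = 8.617×10⁻⁵ × 1600 K = 0.137872 eV.
Eᵢ/kT = 0, 3.64831.
Z = Σ gᵢe^(−Eᵢ/kT) = 2·e^(−0) + 2·e^(−3.64831) = 2.00000 + 0.0520702 = 2.05207.
F = −kT ln Z = −0.137872 × ln(2.05207) = −0.137872 × 0.718849 = -0.09911 eV.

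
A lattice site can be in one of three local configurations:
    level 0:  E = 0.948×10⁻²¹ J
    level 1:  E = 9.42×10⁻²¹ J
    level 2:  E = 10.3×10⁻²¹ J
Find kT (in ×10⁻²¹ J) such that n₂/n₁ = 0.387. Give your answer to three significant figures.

0.927 ×10⁻²¹ J

n₂/n₁ = exp[−(E₂−E₁)/kT] = 0.387.
⇒ (E₂−E₁)/kT = ln(1/0.387) = ln(2.5840) = 0.94934.
kT = 0.88 ×10⁻²¹ J / 0.94934 = 0.927 ×10⁻²¹ J.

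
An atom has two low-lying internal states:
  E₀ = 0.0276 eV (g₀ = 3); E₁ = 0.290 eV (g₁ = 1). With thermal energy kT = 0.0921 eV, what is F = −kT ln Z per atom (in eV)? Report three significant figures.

Eᵢ/kT = 0.29967, 3.1488.
Z = Σ gᵢe^(−Eᵢ/kT) = 3·e^(−0.29967) + 1·e^(−3.1488) = 2.2232 + 0.042904 = 2.2661.
F = −kT ln Z = −0.0921 × ln(2.2661) = −0.0921 × 0.81806 = -0.0753 eV.

-0.0753 eV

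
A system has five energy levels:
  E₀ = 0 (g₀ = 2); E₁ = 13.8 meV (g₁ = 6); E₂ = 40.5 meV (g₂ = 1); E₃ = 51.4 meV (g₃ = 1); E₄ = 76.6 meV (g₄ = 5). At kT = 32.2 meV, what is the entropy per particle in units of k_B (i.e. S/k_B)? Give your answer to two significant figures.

Eᵢ/kT = 0, 0.4286, 1.258, 1.596, 2.379.
Z = Σ gᵢe^(−Eᵢ/kT) = 2·e^(−0) + 6·e^(−0.4286) + 1·e^(−1.258) + 1·e^(−1.596) + 5·e^(−2.379) = 2.000 + 3.909 + 0.2842 + 0.2027 + 0.4632 = 6.859.
⟨E⟩ = Σ EᵢPᵢ = 16.23 meV.
S/k_B = ln Z + ⟨E⟩/kT = ln(6.859) + 16.23/32.2 = 1.926 + 0.5040 = 2.4.

2.4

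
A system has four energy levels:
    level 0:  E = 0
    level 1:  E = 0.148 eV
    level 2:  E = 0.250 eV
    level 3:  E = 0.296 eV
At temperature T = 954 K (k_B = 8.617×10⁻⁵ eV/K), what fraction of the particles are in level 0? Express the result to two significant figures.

0.81

k_BT = 8.617×10⁻⁵ × 954 K = 0.08221 eV.
Eᵢ/kT = 0, 1.800, 3.041, 3.601.
Z = Σ e^(−Eᵢ/kT) = e^(−0) + e^(−1.800) + e^(−3.041) + e^(−3.601) = 1.000 + 0.1653 + 0.04779 + 0.02730 = 1.240.
P₀ = e^(−E₀/kT) / Z = 1.000/1.240 = 0.81.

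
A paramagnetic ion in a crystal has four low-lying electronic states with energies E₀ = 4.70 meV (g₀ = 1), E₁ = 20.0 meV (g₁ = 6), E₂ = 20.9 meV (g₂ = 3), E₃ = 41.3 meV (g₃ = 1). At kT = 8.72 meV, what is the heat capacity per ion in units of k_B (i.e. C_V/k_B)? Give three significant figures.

0.820

Eᵢ/kT = 0.53899, 2.2936, 2.3968, 4.7362.
Z = Σ gᵢe^(−Eᵢ/kT) = 1·e^(−0.53899) + 6·e^(−2.2936) + 3·e^(−2.3968) + 1·e^(−4.7362) = 0.58334 + 0.60542 + 0.27303 + 0.0087719 = 1.4706.
⟨E⟩ = 14.225 meV, ⟨E²⟩ = 264.71 meV².
C_V/k_B = (⟨E²⟩ − ⟨E⟩²)/(kT)² = (264.71 − 202.35)/76.038 = 0.820.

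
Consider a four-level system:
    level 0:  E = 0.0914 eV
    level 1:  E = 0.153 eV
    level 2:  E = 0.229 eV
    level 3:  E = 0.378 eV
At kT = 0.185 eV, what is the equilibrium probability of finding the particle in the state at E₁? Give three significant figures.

Eᵢ/kT = 0.49405, 0.82703, 1.2378, 2.0432.
Z = Σ e^(−Eᵢ/kT) = e^(−0.49405) + e^(−0.82703) + e^(−1.2378) + e^(−2.0432) = 0.61015 + 0.43735 + 0.29002 + 0.12961 = 1.4671.
P₁ = e^(−E₁/kT) / Z = 0.43735/1.4671 = 0.298.

0.298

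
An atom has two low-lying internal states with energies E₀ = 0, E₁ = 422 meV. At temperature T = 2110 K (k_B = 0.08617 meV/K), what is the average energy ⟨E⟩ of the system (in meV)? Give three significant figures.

37.7 meV

k_BT = 0.08617 × 2110 K = 181.82 meV.
Eᵢ/kT = 0, 2.3210.
Z = Σ e^(−Eᵢ/kT) = e^(−0) + e^(−2.3210) = 1.0000 + 0.098175 = 1.0982.
⟨E⟩ = Σ Eᵢ e^(−Eᵢ/kT) / Z = (0·1.0000 + 422·0.098175) / 1.0982 = 37.7 meV.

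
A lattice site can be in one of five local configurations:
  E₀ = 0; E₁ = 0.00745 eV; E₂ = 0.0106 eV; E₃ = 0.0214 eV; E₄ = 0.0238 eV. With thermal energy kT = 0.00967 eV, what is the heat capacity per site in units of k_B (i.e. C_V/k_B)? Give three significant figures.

0.520

Eᵢ/kT = 0, 0.77042, 1.0962, 2.2130, 2.4612.
Z = Σ e^(−Eᵢ/kT) = e^(−0) + e^(−0.77042) + e^(−1.0962) + e^(−2.2130) + e^(−2.4612) = 1.0000 + 0.46282 + 0.33414 + 0.10937 + 0.085332 = 1.9917.
⟨E⟩ = 0.0057043 eV, ⟨E²⟩ = 0.000081164 eV².
C_V/k_B = (⟨E²⟩ − ⟨E⟩²)/(kT)² = (0.000081164 − 0.000032539)/0.000093509 = 0.520.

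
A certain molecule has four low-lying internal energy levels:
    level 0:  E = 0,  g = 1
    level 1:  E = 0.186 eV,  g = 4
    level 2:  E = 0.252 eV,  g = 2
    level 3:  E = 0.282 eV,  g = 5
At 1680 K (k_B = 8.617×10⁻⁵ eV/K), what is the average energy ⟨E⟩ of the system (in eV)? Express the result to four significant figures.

0.1562 eV

k_BT = 8.617×10⁻⁵ × 1680 K = 0.144766 eV.
Eᵢ/kT = 0, 1.28483, 1.74074, 1.94797.
Z = Σ gᵢe^(−Eᵢ/kT) = 1·e^(−0) + 4·e^(−1.28483) + 2·e^(−1.74074) + 5·e^(−1.94797) = 1.00000 + 1.10679 + 0.350781 + 0.712816 = 3.17039.
⟨E⟩ = Σ Eᵢ gᵢe^(−Eᵢ/kT) / Z = (0·1.00000 + 0.186·1.10679 + 0.252·0.350781 + 0.282·0.712816) / 3.17039 = 0.1562 eV.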